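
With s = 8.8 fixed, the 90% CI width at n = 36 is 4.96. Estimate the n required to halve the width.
n ≈ 144

CI width ∝ 1/√n
To reduce width by factor 2, need √n to grow by 2 → need 2² = 4 times as many samples.

Current: n = 36, width = 4.96
New: n = 144, width ≈ 2.43

Width reduced by factor of 4.96/2.43 = 2.04.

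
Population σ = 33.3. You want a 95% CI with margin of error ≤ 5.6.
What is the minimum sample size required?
n ≥ 136

For margin E ≤ 5.6:
n ≥ (z* · σ / E)²
n ≥ (1.960 · 33.3 / 5.6)²
n ≥ 135.84

Minimum n = 136 (rounding up)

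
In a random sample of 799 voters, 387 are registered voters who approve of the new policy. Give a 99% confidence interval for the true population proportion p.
(0.439, 0.530)

Proportion CI:
p̂ = 387/799 = 0.48436
SE = √(p̂(1-p̂)/n) = √(0.48436 · 0.51564 / 799) = 0.01768

z* = 2.576
Margin = z* · SE = 2.576 · 0.01768 = 0.0455

CI: 0.48436 ± 0.0455 = (0.439, 0.530)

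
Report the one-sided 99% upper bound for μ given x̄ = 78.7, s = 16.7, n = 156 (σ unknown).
μ ≤ 81.84

Upper bound (one-sided):
t* = 2.351 (one-sided for 99%)
Upper bound = x̄ + t* · s/√n = 78.7 + 2.351 · 16.7/√156 = 81.84

We are 99% confident that μ ≤ 81.84.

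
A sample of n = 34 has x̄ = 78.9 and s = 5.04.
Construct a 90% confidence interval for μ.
(77.44, 80.36)

t-interval (σ unknown):
df = n - 1 = 33
t* = 1.692 for 90% confidence

Margin of error = t* · s/√n = 1.692 · 5.04/√34 = 1.46

CI: (77.44, 80.36)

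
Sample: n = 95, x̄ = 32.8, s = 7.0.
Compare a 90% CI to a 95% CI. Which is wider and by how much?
95% CI is wider by 0.46

df = 94
90% CI: t* = 1.661, (31.61, 33.99), width = 2 · t* · s/√n = 2.39
95% CI: t* = 1.986, (31.37, 34.23), width = 2 · t* · s/√n = 2.85

The 95% CI is wider by 2.85 - 2.39 = 0.46.
Higher confidence requires a wider interval.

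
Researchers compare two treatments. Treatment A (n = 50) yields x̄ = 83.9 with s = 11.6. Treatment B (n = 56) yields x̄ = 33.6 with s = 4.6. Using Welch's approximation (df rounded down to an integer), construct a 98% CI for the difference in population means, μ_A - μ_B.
(46.12, 54.48)

Difference: x̄₁ - x̄₂ = 50.30
SE = √(s₁²/n₁ + s₂²/n₂) = √(11.6²/50 + 4.6²/56) = 1.7519
df = 62.63 → 62 (Welch–Satterthwaite, rounded down)
t* = 2.388

CI: 50.30 ± 2.388 · 1.7519 = 50.30 ± 4.18 = (46.12, 54.48)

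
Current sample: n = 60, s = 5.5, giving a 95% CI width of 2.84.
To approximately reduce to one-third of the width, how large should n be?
n ≈ 540

CI width ∝ 1/√n
To reduce width by factor 3, need √n to grow by 3 → need 3² = 9 times as many samples.

Current: n = 60, width = 2.84
New: n = 540, width ≈ 0.93

Width reduced by factor of 2.84/0.93 = 3.05.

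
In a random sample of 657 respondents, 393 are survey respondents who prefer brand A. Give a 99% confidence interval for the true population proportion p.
(0.549, 0.647)

Proportion CI:
p̂ = 393/657 = 0.59817
SE = √(p̂(1-p̂)/n) = √(0.59817 · 0.40183 / 657) = 0.01913

z* = 2.576
Margin = z* · SE = 2.576 · 0.01913 = 0.0493

CI: 0.59817 ± 0.0493 = (0.549, 0.647)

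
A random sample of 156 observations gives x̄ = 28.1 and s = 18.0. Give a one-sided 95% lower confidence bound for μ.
μ ≥ 25.71

Lower bound (one-sided):
t* = 1.655 (one-sided for 95%)
Lower bound = x̄ - t* · s/√n = 28.1 - 1.655 · 18.0/√156 = 25.71

We are 95% confident that μ ≥ 25.71.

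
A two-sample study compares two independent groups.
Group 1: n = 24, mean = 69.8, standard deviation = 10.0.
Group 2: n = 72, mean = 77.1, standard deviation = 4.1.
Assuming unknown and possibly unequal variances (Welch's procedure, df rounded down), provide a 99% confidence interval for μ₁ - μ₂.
(-13.15, -1.45)

Difference: x̄₁ - x̄₂ = -7.30
SE = √(s₁²/n₁ + s₂²/n₂) = √(10.0²/24 + 4.1²/72) = 2.0977
df = 25.62 → 25 (Welch–Satterthwaite, rounded down)
t* = 2.787

CI: -7.30 ± 2.787 · 2.0977 = -7.30 ± 5.85 = (-13.15, -1.45)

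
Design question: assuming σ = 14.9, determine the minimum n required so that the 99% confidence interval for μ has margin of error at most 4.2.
n ≥ 84

For margin E ≤ 4.2:
n ≥ (z* · σ / E)²
n ≥ (2.576 · 14.9 / 4.2)²
n ≥ 83.52

Minimum n = 84 (rounding up)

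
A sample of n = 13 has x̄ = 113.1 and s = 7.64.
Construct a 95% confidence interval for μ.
(108.48, 117.72)

t-interval (σ unknown):
df = n - 1 = 12
t* = 2.179 for 95% confidence

Margin of error = t* · s/√n = 2.179 · 7.64/√13 = 4.62

CI: (108.48, 117.72)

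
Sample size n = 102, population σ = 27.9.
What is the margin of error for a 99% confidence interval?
Margin of error = 7.12

Margin of error = z* · σ/√n
= 2.576 · 27.9/√102
= 2.576 · 27.9/10.0995
= 7.12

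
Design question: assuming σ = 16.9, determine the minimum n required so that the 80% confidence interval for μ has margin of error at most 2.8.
n ≥ 60

For margin E ≤ 2.8:
n ≥ (z* · σ / E)²
n ≥ (1.282 · 16.9 / 2.8)²
n ≥ 59.87

Minimum n = 60 (rounding up)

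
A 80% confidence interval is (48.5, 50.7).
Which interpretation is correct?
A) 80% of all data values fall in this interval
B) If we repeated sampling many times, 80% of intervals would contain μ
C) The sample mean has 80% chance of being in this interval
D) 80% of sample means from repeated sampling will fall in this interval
B

A) Wrong — a CI is about the parameter μ, not individual data values.
B) Correct — this is the frequentist long-run coverage interpretation.
C) Wrong — x̄ is observed and sits in the interval by construction.
D) Wrong — coverage applies to intervals containing μ, not to future x̄ values.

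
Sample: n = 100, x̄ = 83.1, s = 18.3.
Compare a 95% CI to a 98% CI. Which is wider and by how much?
98% CI is wider by 1.40

df = 99
95% CI: t* = 1.984, (79.47, 86.73), width = 2 · t* · s/√n = 7.26
98% CI: t* = 2.365, (78.77, 87.43), width = 2 · t* · s/√n = 8.66

The 98% CI is wider by 8.66 - 7.26 = 1.40.
Higher confidence requires a wider interval.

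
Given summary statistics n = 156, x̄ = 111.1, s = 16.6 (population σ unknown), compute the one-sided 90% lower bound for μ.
μ ≥ 109.39

Lower bound (one-sided):
t* = 1.287 (one-sided for 90%)
Lower bound = x̄ - t* · s/√n = 111.1 - 1.287 · 16.6/√156 = 109.39

We are 90% confident that μ ≥ 109.39.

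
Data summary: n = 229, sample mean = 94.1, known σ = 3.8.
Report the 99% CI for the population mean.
(93.45, 94.75)

z-interval (σ known):
z* = 2.576 for 99% confidence

Margin of error = z* · σ/√n = 2.576 · 3.8/√229 = 0.65

CI: (94.1 - 0.65, 94.1 + 0.65) = (93.45, 94.75)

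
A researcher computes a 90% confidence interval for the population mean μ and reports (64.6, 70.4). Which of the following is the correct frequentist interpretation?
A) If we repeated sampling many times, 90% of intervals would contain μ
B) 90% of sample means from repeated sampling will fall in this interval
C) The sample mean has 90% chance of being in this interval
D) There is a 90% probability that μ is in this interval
A

A) Correct — this is the frequentist long-run coverage interpretation.
B) Wrong — coverage applies to intervals containing μ, not to future x̄ values.
C) Wrong — x̄ is observed and sits in the interval by construction.
D) Wrong — μ is fixed; the randomness lives in the interval, not in μ.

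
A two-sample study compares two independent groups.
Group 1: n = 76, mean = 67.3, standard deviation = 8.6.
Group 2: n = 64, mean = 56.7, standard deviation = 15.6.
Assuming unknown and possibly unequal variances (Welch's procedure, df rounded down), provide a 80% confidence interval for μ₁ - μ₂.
(7.78, 13.42)

Difference: x̄₁ - x̄₂ = 10.60
SE = √(s₁²/n₁ + s₂²/n₂) = √(8.6²/76 + 15.6²/64) = 2.1853
df = 94.19 → 94 (Welch–Satterthwaite, rounded down)
t* = 1.291

CI: 10.60 ± 1.291 · 2.1853 = 10.60 ± 2.82 = (7.78, 13.42)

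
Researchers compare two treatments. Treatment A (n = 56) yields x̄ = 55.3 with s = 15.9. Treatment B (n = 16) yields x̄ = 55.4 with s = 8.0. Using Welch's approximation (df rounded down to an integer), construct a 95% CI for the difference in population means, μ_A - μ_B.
(-5.96, 5.76)

Difference: x̄₁ - x̄₂ = -0.10
SE = √(s₁²/n₁ + s₂²/n₂) = √(15.9²/56 + 8.0²/16) = 2.9180
df = 50.44 → 50 (Welch–Satterthwaite, rounded down)
t* = 2.009

CI: -0.10 ± 2.009 · 2.9180 = -0.10 ± 5.86 = (-5.96, 5.76)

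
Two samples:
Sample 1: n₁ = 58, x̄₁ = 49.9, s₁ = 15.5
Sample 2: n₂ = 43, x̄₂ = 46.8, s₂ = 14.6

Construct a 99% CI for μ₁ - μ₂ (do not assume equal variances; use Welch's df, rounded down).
(-4.83, 11.03)

Difference: x̄₁ - x̄₂ = 3.10
SE = √(s₁²/n₁ + s₂²/n₂) = √(15.5²/58 + 14.6²/43) = 3.0165
df = 93.44 → 93 (Welch–Satterthwaite, rounded down)
t* = 2.630

CI: 3.10 ± 2.630 · 3.0165 = 3.10 ± 7.93 = (-4.83, 11.03)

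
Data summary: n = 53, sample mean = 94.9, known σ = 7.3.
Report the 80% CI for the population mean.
(93.61, 96.19)

z-interval (σ known):
z* = 1.282 for 80% confidence

Margin of error = z* · σ/√n = 1.282 · 7.3/√53 = 1.29

CI: (94.9 - 1.29, 94.9 + 1.29) = (93.61, 96.19)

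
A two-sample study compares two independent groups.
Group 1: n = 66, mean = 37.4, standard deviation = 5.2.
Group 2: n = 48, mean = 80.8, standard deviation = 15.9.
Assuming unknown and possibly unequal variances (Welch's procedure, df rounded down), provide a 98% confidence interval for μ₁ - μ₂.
(-49.11, -37.69)

Difference: x̄₁ - x̄₂ = -43.40
SE = √(s₁²/n₁ + s₂²/n₂) = √(5.2²/66 + 15.9²/48) = 2.3826
df = 54.36 → 54 (Welch–Satterthwaite, rounded down)
t* = 2.397

CI: -43.40 ± 2.397 · 2.3826 = -43.40 ± 5.71 = (-49.11, -37.69)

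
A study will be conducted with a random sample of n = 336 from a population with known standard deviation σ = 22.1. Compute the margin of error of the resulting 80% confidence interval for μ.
Margin of error = 1.55

Margin of error = z* · σ/√n
= 1.282 · 22.1/√336
= 1.282 · 22.1/18.3303
= 1.55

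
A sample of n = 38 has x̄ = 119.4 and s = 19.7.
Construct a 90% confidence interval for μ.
(114.01, 124.79)

t-interval (σ unknown):
df = n - 1 = 37
t* = 1.687 for 90% confidence

Margin of error = t* · s/√n = 1.687 · 19.7/√38 = 5.39

CI: (114.01, 124.79)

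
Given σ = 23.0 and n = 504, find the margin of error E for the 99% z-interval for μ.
Margin of error = 2.64

Margin of error = z* · σ/√n
= 2.576 · 23.0/√504
= 2.576 · 23.0/22.4499
= 2.64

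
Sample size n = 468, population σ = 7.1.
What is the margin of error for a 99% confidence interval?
Margin of error = 0.85

Margin of error = z* · σ/√n
= 2.576 · 7.1/√468
= 2.576 · 7.1/21.6333
= 0.85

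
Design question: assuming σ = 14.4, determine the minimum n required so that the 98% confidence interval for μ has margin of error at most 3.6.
n ≥ 87

For margin E ≤ 3.6:
n ≥ (z* · σ / E)²
n ≥ (2.326 · 14.4 / 3.6)²
n ≥ 86.56

Minimum n = 87 (rounding up)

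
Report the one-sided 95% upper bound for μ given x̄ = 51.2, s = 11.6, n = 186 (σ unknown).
μ ≤ 52.61

Upper bound (one-sided):
t* = 1.653 (one-sided for 95%)
Upper bound = x̄ + t* · s/√n = 51.2 + 1.653 · 11.6/√186 = 52.61

We are 95% confident that μ ≤ 52.61.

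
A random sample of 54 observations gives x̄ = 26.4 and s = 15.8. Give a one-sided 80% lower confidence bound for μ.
μ ≥ 24.58

Lower bound (one-sided):
t* = 0.848 (one-sided for 80%)
Lower bound = x̄ - t* · s/√n = 26.4 - 0.848 · 15.8/√54 = 24.58

We are 80% confident that μ ≥ 24.58.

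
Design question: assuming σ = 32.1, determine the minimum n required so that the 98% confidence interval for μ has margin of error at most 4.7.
n ≥ 253

For margin E ≤ 4.7:
n ≥ (z* · σ / E)²
n ≥ (2.326 · 32.1 / 4.7)²
n ≥ 252.37

Minimum n = 253 (rounding up)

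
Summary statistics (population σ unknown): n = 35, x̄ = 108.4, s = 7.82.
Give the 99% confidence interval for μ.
(104.79, 112.01)

t-interval (σ unknown):
df = n - 1 = 34
t* = 2.728 for 99% confidence

Margin of error = t* · s/√n = 2.728 · 7.82/√35 = 3.61

CI: (104.79, 112.01)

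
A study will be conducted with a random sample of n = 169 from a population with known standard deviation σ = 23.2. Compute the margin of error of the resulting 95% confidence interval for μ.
Margin of error = 3.50

Margin of error = z* · σ/√n
= 1.960 · 23.2/√169
= 1.960 · 23.2/13.0000
= 3.50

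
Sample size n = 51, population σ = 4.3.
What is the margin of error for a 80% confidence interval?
Margin of error = 0.77

Margin of error = z* · σ/√n
= 1.282 · 4.3/√51
= 1.282 · 4.3/7.1414
= 0.77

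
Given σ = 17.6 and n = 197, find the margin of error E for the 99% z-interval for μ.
Margin of error = 3.23

Margin of error = z* · σ/√n
= 2.576 · 17.6/√197
= 2.576 · 17.6/14.0357
= 3.23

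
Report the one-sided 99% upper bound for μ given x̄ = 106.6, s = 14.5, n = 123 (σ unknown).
μ ≤ 109.68

Upper bound (one-sided):
t* = 2.357 (one-sided for 99%)
Upper bound = x̄ + t* · s/√n = 106.6 + 2.357 · 14.5/√123 = 109.68

We are 99% confident that μ ≤ 109.68.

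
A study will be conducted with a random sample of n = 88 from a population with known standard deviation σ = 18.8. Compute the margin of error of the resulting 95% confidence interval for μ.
Margin of error = 3.93

Margin of error = z* · σ/√n
= 1.960 · 18.8/√88
= 1.960 · 18.8/9.3808
= 3.93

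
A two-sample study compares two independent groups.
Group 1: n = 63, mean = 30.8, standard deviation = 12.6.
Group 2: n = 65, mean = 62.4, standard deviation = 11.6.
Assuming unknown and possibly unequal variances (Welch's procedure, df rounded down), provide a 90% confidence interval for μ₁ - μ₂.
(-35.15, -28.05)

Difference: x̄₁ - x̄₂ = -31.60
SE = √(s₁²/n₁ + s₂²/n₂) = √(12.6²/63 + 11.6²/65) = 2.1425
df = 124.39 → 124 (Welch–Satterthwaite, rounded down)
t* = 1.657

CI: -31.60 ± 1.657 · 2.1425 = -31.60 ± 3.55 = (-35.15, -28.05)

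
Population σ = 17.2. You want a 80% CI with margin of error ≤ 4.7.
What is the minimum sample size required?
n ≥ 23

For margin E ≤ 4.7:
n ≥ (z* · σ / E)²
n ≥ (1.282 · 17.2 / 4.7)²
n ≥ 22.01

Minimum n = 23 (rounding up)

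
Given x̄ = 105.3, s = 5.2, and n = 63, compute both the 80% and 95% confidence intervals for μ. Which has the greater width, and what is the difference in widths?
95% CI is wider by 0.92

df = 62
80% CI: t* = 1.295, (104.45, 106.15), width = 2 · t* · s/√n = 1.70
95% CI: t* = 1.999, (103.99, 106.61), width = 2 · t* · s/√n = 2.62

The 95% CI is wider by 2.62 - 1.70 = 0.92.
Higher confidence requires a wider interval.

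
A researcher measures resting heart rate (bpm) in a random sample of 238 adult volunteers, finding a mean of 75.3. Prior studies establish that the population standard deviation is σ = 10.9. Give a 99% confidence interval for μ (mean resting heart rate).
(73.48, 77.12)

z-interval (σ known):
z* = 2.576 for 99% confidence

Margin of error = z* · σ/√n = 2.576 · 10.9/√238 = 1.82

CI: (75.3 - 1.82, 75.3 + 1.82) = (73.48, 77.12)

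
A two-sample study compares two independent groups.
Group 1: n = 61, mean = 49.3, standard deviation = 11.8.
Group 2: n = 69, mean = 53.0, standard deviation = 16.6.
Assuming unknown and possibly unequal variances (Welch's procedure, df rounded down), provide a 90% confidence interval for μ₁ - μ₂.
(-7.85, 0.45)

Difference: x̄₁ - x̄₂ = -3.70
SE = √(s₁²/n₁ + s₂²/n₂) = √(11.8²/61 + 16.6²/69) = 2.5052
df = 122.57 → 122 (Welch–Satterthwaite, rounded down)
t* = 1.657

CI: -3.70 ± 1.657 · 2.5052 = -3.70 ± 4.15 = (-7.85, 0.45)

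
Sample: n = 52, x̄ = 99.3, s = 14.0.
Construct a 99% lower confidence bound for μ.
μ ≥ 94.64

Lower bound (one-sided):
t* = 2.402 (one-sided for 99%)
Lower bound = x̄ - t* · s/√n = 99.3 - 2.402 · 14.0/√52 = 94.64

We are 99% confident that μ ≥ 94.64.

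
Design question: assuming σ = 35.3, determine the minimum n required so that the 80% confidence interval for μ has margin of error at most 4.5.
n ≥ 102

For margin E ≤ 4.5:
n ≥ (z* · σ / E)²
n ≥ (1.282 · 35.3 / 4.5)²
n ≥ 101.13

Minimum n = 102 (rounding up)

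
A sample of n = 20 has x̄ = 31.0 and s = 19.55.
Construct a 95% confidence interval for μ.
(21.85, 40.15)

t-interval (σ unknown):
df = n - 1 = 19
t* = 2.093 for 95% confidence

Margin of error = t* · s/√n = 2.093 · 19.55/√20 = 9.15

CI: (21.85, 40.15)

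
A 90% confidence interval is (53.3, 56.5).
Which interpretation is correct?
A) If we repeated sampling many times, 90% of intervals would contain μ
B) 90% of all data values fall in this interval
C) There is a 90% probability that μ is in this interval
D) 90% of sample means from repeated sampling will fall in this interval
A

A) Correct — this is the frequentist long-run coverage interpretation.
B) Wrong — a CI is about the parameter μ, not individual data values.
C) Wrong — μ is fixed; the randomness lives in the interval, not in μ.
D) Wrong — coverage applies to intervals containing μ, not to future x̄ values.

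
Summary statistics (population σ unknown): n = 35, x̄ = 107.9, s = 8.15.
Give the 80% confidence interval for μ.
(106.10, 109.70)

t-interval (σ unknown):
df = n - 1 = 34
t* = 1.307 for 80% confidence

Margin of error = t* · s/√n = 1.307 · 8.15/√35 = 1.80

CI: (106.10, 109.70)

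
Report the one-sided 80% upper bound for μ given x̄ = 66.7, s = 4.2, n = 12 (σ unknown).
μ ≤ 67.76

Upper bound (one-sided):
t* = 0.876 (one-sided for 80%)
Upper bound = x̄ + t* · s/√n = 66.7 + 0.876 · 4.2/√12 = 67.76

We are 80% confident that μ ≤ 67.76.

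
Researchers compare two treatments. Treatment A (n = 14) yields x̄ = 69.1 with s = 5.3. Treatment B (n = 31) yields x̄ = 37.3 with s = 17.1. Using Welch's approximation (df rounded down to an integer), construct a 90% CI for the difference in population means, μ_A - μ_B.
(26.10, 37.50)

Difference: x̄₁ - x̄₂ = 31.80
SE = √(s₁²/n₁ + s₂²/n₂) = √(5.3²/14 + 17.1²/31) = 3.3822
df = 39.95 → 39 (Welch–Satterthwaite, rounded down)
t* = 1.685

CI: 31.80 ± 1.685 · 3.3822 = 31.80 ± 5.70 = (26.10, 37.50)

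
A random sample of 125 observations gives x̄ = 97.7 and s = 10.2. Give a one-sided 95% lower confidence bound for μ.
μ ≥ 96.19

Lower bound (one-sided):
t* = 1.657 (one-sided for 95%)
Lower bound = x̄ - t* · s/√n = 97.7 - 1.657 · 10.2/√125 = 96.19

We are 95% confident that μ ≥ 96.19.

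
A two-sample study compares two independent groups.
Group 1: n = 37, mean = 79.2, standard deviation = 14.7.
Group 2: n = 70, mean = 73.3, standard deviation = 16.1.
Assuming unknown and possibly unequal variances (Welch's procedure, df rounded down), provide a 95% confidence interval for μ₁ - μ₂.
(-0.25, 12.05)

Difference: x̄₁ - x̄₂ = 5.90
SE = √(s₁²/n₁ + s₂²/n₂) = √(14.7²/37 + 16.1²/70) = 3.0892
df = 79.46 → 79 (Welch–Satterthwaite, rounded down)
t* = 1.990

CI: 5.90 ± 1.990 · 3.0892 = 5.90 ± 6.15 = (-0.25, 12.05)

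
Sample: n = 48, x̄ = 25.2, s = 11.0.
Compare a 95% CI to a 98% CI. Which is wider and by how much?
98% CI is wider by 1.26

df = 47
95% CI: t* = 2.012, (22.01, 28.39), width = 2 · t* · s/√n = 6.39
98% CI: t* = 2.408, (21.38, 29.02), width = 2 · t* · s/√n = 7.65

The 98% CI is wider by 7.65 - 6.39 = 1.26.
Higher confidence requires a wider interval.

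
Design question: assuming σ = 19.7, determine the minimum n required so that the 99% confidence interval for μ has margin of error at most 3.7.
n ≥ 189

For margin E ≤ 3.7:
n ≥ (z* · σ / E)²
n ≥ (2.576 · 19.7 / 3.7)²
n ≥ 188.11

Minimum n = 189 (rounding up)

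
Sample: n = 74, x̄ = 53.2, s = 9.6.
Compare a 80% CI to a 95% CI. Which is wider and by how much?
95% CI is wider by 1.56

df = 73
80% CI: t* = 1.293, (51.76, 54.64), width = 2 · t* · s/√n = 2.89
95% CI: t* = 1.993, (50.98, 55.42), width = 2 · t* · s/√n = 4.45

The 95% CI is wider by 4.45 - 2.89 = 1.56.
Higher confidence requires a wider interval.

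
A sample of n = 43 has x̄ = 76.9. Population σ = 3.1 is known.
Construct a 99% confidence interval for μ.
(75.68, 78.12)

z-interval (σ known):
z* = 2.576 for 99% confidence

Margin of error = z* · σ/√n = 2.576 · 3.1/√43 = 1.22

CI: (76.9 - 1.22, 76.9 + 1.22) = (75.68, 78.12)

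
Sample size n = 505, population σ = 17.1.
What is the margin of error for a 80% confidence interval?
Margin of error = 0.98

Margin of error = z* · σ/√n
= 1.282 · 17.1/√505
= 1.282 · 17.1/22.4722
= 0.98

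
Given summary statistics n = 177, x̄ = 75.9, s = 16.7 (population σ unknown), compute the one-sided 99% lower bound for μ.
μ ≥ 72.95

Lower bound (one-sided):
t* = 2.348 (one-sided for 99%)
Lower bound = x̄ - t* · s/√n = 75.9 - 2.348 · 16.7/√177 = 72.95

We are 99% confident that μ ≥ 72.95.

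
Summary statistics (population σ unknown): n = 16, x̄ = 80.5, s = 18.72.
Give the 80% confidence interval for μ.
(74.22, 86.78)

t-interval (σ unknown):
df = n - 1 = 15
t* = 1.341 for 80% confidence

Margin of error = t* · s/√n = 1.341 · 18.72/√16 = 6.28

CI: (74.22, 86.78)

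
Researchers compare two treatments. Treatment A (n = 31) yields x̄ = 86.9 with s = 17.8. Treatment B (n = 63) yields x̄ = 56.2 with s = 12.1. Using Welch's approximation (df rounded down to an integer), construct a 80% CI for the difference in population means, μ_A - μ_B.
(26.09, 35.31)

Difference: x̄₁ - x̄₂ = 30.70
SE = √(s₁²/n₁ + s₂²/n₂) = √(17.8²/31 + 12.1²/63) = 3.5418
df = 44.09 → 44 (Welch–Satterthwaite, rounded down)
t* = 1.301

CI: 30.70 ± 1.301 · 3.5418 = 30.70 ± 4.61 = (26.09, 35.31)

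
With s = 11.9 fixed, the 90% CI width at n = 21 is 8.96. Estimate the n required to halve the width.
n ≈ 84

CI width ∝ 1/√n
To reduce width by factor 2, need √n to grow by 2 → need 2² = 4 times as many samples.

Current: n = 21, width = 8.96
New: n = 84, width ≈ 4.32

Width reduced by factor of 8.96/4.32 = 2.07.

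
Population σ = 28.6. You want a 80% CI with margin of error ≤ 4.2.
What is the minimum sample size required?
n ≥ 77

For margin E ≤ 4.2:
n ≥ (z* · σ / E)²
n ≥ (1.282 · 28.6 / 4.2)²
n ≥ 76.21

Minimum n = 77 (rounding up)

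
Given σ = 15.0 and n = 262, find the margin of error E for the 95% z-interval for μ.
Margin of error = 1.82

Margin of error = z* · σ/√n
= 1.960 · 15.0/√262
= 1.960 · 15.0/16.1864
= 1.82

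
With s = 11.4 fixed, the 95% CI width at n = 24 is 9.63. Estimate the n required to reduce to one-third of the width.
n ≈ 216

CI width ∝ 1/√n
To reduce width by factor 3, need √n to grow by 3 → need 3² = 9 times as many samples.

Current: n = 24, width = 9.63
New: n = 216, width ≈ 3.06

Width reduced by factor of 9.63/3.06 = 3.15.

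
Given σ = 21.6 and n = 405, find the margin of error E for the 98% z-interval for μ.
Margin of error = 2.50

Margin of error = z* · σ/√n
= 2.326 · 21.6/√405
= 2.326 · 21.6/20.1246
= 2.50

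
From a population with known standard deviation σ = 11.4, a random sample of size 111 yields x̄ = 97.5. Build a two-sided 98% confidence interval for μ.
(94.98, 100.02)

z-interval (σ known):
z* = 2.326 for 98% confidence

Margin of error = z* · σ/√n = 2.326 · 11.4/√111 = 2.52

CI: (97.5 - 2.52, 97.5 + 2.52) = (94.98, 100.02)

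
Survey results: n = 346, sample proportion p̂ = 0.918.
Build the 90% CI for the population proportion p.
(0.894, 0.942)

Proportion CI:
SE = √(p̂(1-p̂)/n) = √(0.918 · 0.082 / 346) = 0.01475

z* = 1.645
Margin = z* · SE = 1.645 · 0.01475 = 0.0243

CI: 0.918 ± 0.0243 = (0.894, 0.942)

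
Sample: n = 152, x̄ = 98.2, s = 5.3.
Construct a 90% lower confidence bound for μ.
μ ≥ 97.65

Lower bound (one-sided):
t* = 1.287 (one-sided for 90%)
Lower bound = x̄ - t* · s/√n = 98.2 - 1.287 · 5.3/√152 = 97.65

We are 90% confident that μ ≥ 97.65.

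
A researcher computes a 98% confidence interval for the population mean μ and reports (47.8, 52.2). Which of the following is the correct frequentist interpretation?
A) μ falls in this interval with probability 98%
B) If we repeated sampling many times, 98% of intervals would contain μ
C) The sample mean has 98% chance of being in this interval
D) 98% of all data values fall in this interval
B

A) Wrong — μ is fixed; the randomness lives in the interval, not in μ.
B) Correct — this is the frequentist long-run coverage interpretation.
C) Wrong — x̄ is observed and sits in the interval by construction.
D) Wrong — a CI is about the parameter μ, not individual data values.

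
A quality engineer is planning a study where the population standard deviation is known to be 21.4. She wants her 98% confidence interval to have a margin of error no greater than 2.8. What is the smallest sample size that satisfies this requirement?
n ≥ 317

For margin E ≤ 2.8:
n ≥ (z* · σ / E)²
n ≥ (2.326 · 21.4 / 2.8)²
n ≥ 316.03

Minimum n = 317 (rounding up)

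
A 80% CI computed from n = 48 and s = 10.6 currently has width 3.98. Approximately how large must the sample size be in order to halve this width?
n ≈ 192

CI width ∝ 1/√n
To reduce width by factor 2, need √n to grow by 2 → need 2² = 4 times as many samples.

Current: n = 48, width = 3.98
New: n = 192, width ≈ 1.97

Width reduced by factor of 3.98/1.97 = 2.02.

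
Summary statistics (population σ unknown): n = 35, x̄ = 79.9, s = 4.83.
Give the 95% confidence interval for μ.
(78.24, 81.56)

t-interval (σ unknown):
df = n - 1 = 34
t* = 2.032 for 95% confidence

Margin of error = t* · s/√n = 2.032 · 4.83/√35 = 1.66

CI: (78.24, 81.56)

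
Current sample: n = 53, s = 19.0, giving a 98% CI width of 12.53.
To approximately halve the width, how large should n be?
n ≈ 212

CI width ∝ 1/√n
To reduce width by factor 2, need √n to grow by 2 → need 2² = 4 times as many samples.

Current: n = 53, width = 12.53
New: n = 212, width ≈ 6.12

Width reduced by factor of 12.53/6.12 = 2.05.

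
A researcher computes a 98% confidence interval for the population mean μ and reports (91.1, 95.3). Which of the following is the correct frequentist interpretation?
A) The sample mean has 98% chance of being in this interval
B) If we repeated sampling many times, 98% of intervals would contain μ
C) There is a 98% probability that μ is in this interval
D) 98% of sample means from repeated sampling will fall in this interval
B

A) Wrong — x̄ is observed and sits in the interval by construction.
B) Correct — this is the frequentist long-run coverage interpretation.
C) Wrong — μ is fixed; the randomness lives in the interval, not in μ.
D) Wrong — coverage applies to intervals containing μ, not to future x̄ values.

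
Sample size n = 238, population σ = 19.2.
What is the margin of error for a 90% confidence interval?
Margin of error = 2.05

Margin of error = z* · σ/√n
= 1.645 · 19.2/√238
= 1.645 · 19.2/15.4272
= 2.05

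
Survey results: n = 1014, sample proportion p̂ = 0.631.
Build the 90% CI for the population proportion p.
(0.606, 0.656)

Proportion CI:
SE = √(p̂(1-p̂)/n) = √(0.631 · 0.369 / 1014) = 0.01515

z* = 1.645
Margin = z* · SE = 1.645 · 0.01515 = 0.0249

CI: 0.631 ± 0.0249 = (0.606, 0.656)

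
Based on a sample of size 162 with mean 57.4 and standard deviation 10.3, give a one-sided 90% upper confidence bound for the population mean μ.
μ ≤ 58.44

Upper bound (one-sided):
t* = 1.287 (one-sided for 90%)
Upper bound = x̄ + t* · s/√n = 57.4 + 1.287 · 10.3/√162 = 58.44

We are 90% confident that μ ≤ 58.44.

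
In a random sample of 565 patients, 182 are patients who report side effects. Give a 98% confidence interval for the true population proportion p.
(0.276, 0.368)

Proportion CI:
p̂ = 182/565 = 0.32212
SE = √(p̂(1-p̂)/n) = √(0.32212 · 0.67788 / 565) = 0.01966

z* = 2.326
Margin = z* · SE = 2.326 · 0.01966 = 0.0457

CI: 0.32212 ± 0.0457 = (0.276, 0.368)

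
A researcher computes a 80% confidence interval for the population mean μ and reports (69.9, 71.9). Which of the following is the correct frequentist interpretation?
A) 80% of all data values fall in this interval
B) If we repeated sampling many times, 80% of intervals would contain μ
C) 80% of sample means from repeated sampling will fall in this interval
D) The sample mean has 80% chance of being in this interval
B

A) Wrong — a CI is about the parameter μ, not individual data values.
B) Correct — this is the frequentist long-run coverage interpretation.
C) Wrong — coverage applies to intervals containing μ, not to future x̄ values.
D) Wrong — x̄ is observed and sits in the interval by construction.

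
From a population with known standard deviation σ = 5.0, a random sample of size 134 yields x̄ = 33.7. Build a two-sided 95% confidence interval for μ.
(32.85, 34.55)

z-interval (σ known):
z* = 1.960 for 95% confidence

Margin of error = z* · σ/√n = 1.960 · 5.0/√134 = 0.85

CI: (33.7 - 0.85, 33.7 + 0.85) = (32.85, 34.55)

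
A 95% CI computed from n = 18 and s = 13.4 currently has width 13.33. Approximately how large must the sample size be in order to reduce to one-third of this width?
n ≈ 162

CI width ∝ 1/√n
To reduce width by factor 3, need √n to grow by 3 → need 3² = 9 times as many samples.

Current: n = 18, width = 13.33
New: n = 162, width ≈ 4.16

Width reduced by factor of 13.33/4.16 = 3.20.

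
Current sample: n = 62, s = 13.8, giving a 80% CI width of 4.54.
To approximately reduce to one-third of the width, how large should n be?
n ≈ 558

CI width ∝ 1/√n
To reduce width by factor 3, need √n to grow by 3 → need 3² = 9 times as many samples.

Current: n = 62, width = 4.54
New: n = 558, width ≈ 1.50

Width reduced by factor of 4.54/1.50 = 3.03.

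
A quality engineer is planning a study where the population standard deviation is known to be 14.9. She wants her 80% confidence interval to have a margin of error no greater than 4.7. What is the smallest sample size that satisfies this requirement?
n ≥ 17

For margin E ≤ 4.7:
n ≥ (z* · σ / E)²
n ≥ (1.282 · 14.9 / 4.7)²
n ≥ 16.52

Minimum n = 17 (rounding up)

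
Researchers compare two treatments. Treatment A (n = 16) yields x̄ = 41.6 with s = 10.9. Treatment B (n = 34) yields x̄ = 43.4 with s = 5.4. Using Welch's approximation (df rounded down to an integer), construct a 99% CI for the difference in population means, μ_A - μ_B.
(-10.08, 6.48)

Difference: x̄₁ - x̄₂ = -1.80
SE = √(s₁²/n₁ + s₂²/n₂) = √(10.9²/16 + 5.4²/34) = 2.8781
df = 18.55 → 18 (Welch–Satterthwaite, rounded down)
t* = 2.878

CI: -1.80 ± 2.878 · 2.8781 = -1.80 ± 8.28 = (-10.08, 6.48)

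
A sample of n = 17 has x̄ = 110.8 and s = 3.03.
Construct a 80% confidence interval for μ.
(109.82, 111.78)

t-interval (σ unknown):
df = n - 1 = 16
t* = 1.337 for 80% confidence

Margin of error = t* · s/√n = 1.337 · 3.03/√17 = 0.98

CI: (109.82, 111.78)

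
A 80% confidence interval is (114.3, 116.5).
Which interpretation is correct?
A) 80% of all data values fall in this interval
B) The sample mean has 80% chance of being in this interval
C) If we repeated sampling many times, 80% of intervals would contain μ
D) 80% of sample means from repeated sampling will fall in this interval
C

A) Wrong — a CI is about the parameter μ, not individual data values.
B) Wrong — x̄ is observed and sits in the interval by construction.
C) Correct — this is the frequentist long-run coverage interpretation.
D) Wrong — coverage applies to intervals containing μ, not to future x̄ values.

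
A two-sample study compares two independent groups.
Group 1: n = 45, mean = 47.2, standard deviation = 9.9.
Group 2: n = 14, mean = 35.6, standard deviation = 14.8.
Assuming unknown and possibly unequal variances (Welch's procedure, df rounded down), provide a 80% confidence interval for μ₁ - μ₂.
(5.96, 17.24)

Difference: x̄₁ - x̄₂ = 11.60
SE = √(s₁²/n₁ + s₂²/n₂) = √(9.9²/45 + 14.8²/14) = 4.2218
df = 16.78 → 16 (Welch–Satterthwaite, rounded down)
t* = 1.337

CI: 11.60 ± 1.337 · 4.2218 = 11.60 ± 5.64 = (5.96, 17.24)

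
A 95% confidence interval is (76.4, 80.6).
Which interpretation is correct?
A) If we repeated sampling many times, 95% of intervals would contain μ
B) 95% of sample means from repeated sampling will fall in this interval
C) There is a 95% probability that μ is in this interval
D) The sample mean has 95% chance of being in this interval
A

A) Correct — this is the frequentist long-run coverage interpretation.
B) Wrong — coverage applies to intervals containing μ, not to future x̄ values.
C) Wrong — μ is fixed; the randomness lives in the interval, not in μ.
D) Wrong — x̄ is observed and sits in the interval by construction.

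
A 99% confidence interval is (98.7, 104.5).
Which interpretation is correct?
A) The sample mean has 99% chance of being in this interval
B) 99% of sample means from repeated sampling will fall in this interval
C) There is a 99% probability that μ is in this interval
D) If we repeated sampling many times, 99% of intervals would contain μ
D

A) Wrong — x̄ is observed and sits in the interval by construction.
B) Wrong — coverage applies to intervals containing μ, not to future x̄ values.
C) Wrong — μ is fixed; the randomness lives in the interval, not in μ.
D) Correct — this is the frequentist long-run coverage interpretation.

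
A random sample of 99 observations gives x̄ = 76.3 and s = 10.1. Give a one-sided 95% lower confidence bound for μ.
μ ≥ 74.61

Lower bound (one-sided):
t* = 1.661 (one-sided for 95%)
Lower bound = x̄ - t* · s/√n = 76.3 - 1.661 · 10.1/√99 = 74.61

We are 95% confident that μ ≥ 74.61.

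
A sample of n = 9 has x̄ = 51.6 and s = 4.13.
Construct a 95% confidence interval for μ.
(48.43, 54.77)

t-interval (σ unknown):
df = n - 1 = 8
t* = 2.306 for 95% confidence

Margin of error = t* · s/√n = 2.306 · 4.13/√9 = 3.17

CI: (48.43, 54.77)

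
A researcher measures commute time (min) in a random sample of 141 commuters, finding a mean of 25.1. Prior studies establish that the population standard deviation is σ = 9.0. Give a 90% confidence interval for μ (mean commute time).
(23.85, 26.35)

z-interval (σ known):
z* = 1.645 for 90% confidence

Margin of error = z* · σ/√n = 1.645 · 9.0/√141 = 1.25

CI: (25.1 - 1.25, 25.1 + 1.25) = (23.85, 26.35)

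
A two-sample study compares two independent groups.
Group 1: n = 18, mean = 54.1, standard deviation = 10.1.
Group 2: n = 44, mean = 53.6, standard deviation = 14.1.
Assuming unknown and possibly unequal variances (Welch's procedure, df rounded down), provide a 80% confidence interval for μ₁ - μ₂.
(-3.66, 4.66)

Difference: x̄₁ - x̄₂ = 0.50
SE = √(s₁²/n₁ + s₂²/n₂) = √(10.1²/18 + 14.1²/44) = 3.1915
df = 43.89 → 43 (Welch–Satterthwaite, rounded down)
t* = 1.302

CI: 0.50 ± 1.302 · 3.1915 = 0.50 ± 4.16 = (-3.66, 4.66)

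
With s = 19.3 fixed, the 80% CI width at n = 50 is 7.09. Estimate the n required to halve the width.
n ≈ 200

CI width ∝ 1/√n
To reduce width by factor 2, need √n to grow by 2 → need 2² = 4 times as many samples.

Current: n = 50, width = 7.09
New: n = 200, width ≈ 3.51

Width reduced by factor of 7.09/3.51 = 2.02.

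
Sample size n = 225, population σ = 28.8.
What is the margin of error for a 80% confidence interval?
Margin of error = 2.46

Margin of error = z* · σ/√n
= 1.282 · 28.8/√225
= 1.282 · 28.8/15.0000
= 2.46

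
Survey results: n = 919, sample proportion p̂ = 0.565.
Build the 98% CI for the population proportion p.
(0.527, 0.603)

Proportion CI:
SE = √(p̂(1-p̂)/n) = √(0.565 · 0.435 / 919) = 0.01635

z* = 2.326
Margin = z* · SE = 2.326 · 0.01635 = 0.0380

CI: 0.565 ± 0.0380 = (0.527, 0.603)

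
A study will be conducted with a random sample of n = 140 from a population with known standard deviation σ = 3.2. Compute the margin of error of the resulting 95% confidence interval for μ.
Margin of error = 0.53

Margin of error = z* · σ/√n
= 1.960 · 3.2/√140
= 1.960 · 3.2/11.8322
= 0.53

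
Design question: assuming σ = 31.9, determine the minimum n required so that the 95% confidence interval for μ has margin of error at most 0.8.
n ≥ 6109

For margin E ≤ 0.8:
n ≥ (z* · σ / E)²
n ≥ (1.960 · 31.9 / 0.8)²
n ≥ 6108.20

Minimum n = 6109 (rounding up)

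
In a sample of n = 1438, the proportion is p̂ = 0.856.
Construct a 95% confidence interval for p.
(0.838, 0.874)

Proportion CI:
SE = √(p̂(1-p̂)/n) = √(0.856 · 0.144 / 1438) = 0.00926

z* = 1.960
Margin = z* · SE = 1.960 · 0.00926 = 0.0181

CI: 0.856 ± 0.0181 = (0.838, 0.874)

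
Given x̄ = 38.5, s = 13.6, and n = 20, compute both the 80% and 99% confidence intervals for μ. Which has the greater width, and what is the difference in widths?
99% CI is wider by 9.32

df = 19
80% CI: t* = 1.328, (34.46, 42.54), width = 2 · t* · s/√n = 8.08
99% CI: t* = 2.861, (29.80, 47.20), width = 2 · t* · s/√n = 17.40

The 99% CI is wider by 17.40 - 8.08 = 9.32.
Higher confidence requires a wider interval.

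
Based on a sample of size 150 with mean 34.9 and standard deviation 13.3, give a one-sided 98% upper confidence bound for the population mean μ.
μ ≤ 37.15

Upper bound (one-sided):
t* = 2.072 (one-sided for 98%)
Upper bound = x̄ + t* · s/√n = 34.9 + 2.072 · 13.3/√150 = 37.15

We are 98% confident that μ ≤ 37.15.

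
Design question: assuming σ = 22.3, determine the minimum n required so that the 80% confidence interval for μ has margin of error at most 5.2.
n ≥ 31

For margin E ≤ 5.2:
n ≥ (z* · σ / E)²
n ≥ (1.282 · 22.3 / 5.2)²
n ≥ 30.23

Minimum n = 31 (rounding up)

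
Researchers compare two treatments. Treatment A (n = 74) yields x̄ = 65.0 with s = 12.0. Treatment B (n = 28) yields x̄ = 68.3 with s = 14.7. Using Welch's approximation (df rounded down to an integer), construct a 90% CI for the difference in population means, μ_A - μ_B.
(-8.53, 1.93)

Difference: x̄₁ - x̄₂ = -3.30
SE = √(s₁²/n₁ + s₂²/n₂) = √(12.0²/74 + 14.7²/28) = 3.1086
df = 41.36 → 41 (Welch–Satterthwaite, rounded down)
t* = 1.683

CI: -3.30 ± 1.683 · 3.1086 = -3.30 ± 5.23 = (-8.53, 1.93)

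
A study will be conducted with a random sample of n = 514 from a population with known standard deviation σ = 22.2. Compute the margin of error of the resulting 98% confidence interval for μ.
Margin of error = 2.28

Margin of error = z* · σ/√n
= 2.326 · 22.2/√514
= 2.326 · 22.2/22.6716
= 2.28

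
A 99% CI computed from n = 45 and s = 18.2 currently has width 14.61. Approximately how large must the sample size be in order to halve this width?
n ≈ 180

CI width ∝ 1/√n
To reduce width by factor 2, need √n to grow by 2 → need 2² = 4 times as many samples.

Current: n = 45, width = 14.61
New: n = 180, width ≈ 7.06

Width reduced by factor of 14.61/7.06 = 2.07.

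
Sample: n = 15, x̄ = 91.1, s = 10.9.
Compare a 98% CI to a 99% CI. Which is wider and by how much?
99% CI is wider by 1.99

df = 14
98% CI: t* = 2.624, (83.72, 98.48), width = 2 · t* · s/√n = 14.77
99% CI: t* = 2.977, (82.72, 99.48), width = 2 · t* · s/√n = 16.76

The 99% CI is wider by 16.76 - 14.77 = 1.99.
Higher confidence requires a wider interval.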